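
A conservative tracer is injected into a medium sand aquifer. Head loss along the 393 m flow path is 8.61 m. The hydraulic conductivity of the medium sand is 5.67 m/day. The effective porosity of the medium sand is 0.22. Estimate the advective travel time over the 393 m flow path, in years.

Hydraulic gradient i = Δh / L = 8.61 / 393 = 0.02191.
Darcy flux q = K · i = 5.670 × 0.02191 = 0.1242 m/day.
Seepage velocity v = q / n_e = 0.1242 / 0.22 = 0.5646 m/day.
Travel time t = L / v = 393 / 0.5646 = 696.0 days = 1.906 years.

1.91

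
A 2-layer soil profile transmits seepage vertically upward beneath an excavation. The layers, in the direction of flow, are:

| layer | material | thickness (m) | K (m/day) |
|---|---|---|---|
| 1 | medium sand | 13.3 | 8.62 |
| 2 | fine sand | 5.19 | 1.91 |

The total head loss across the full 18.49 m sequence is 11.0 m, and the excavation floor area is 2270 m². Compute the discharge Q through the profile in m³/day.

Flow is perpendicular to layering, so the layers act in series and the equivalent K is the thickness-weighted harmonic mean.
Total thickness L = 13.3 + 5.19 = 18.49 m.
Σ(b_i/K_i) = 13.3/8.62 + 5.19/1.91 = 4.260 d.
K_eq = L / Σ(b_i/K_i) = 18.49 / 4.260 = 4.340 m/day.
Q = K_eq · A · (Δh/L) = 4.340 × 2270 × (11.0/18.49) = 5861 m³/day.

5860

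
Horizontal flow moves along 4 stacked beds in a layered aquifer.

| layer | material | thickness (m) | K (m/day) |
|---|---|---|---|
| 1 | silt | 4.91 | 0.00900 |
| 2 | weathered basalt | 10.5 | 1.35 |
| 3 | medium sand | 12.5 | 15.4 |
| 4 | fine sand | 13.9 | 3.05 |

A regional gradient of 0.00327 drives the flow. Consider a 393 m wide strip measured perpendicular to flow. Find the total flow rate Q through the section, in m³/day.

320

Flow is parallel to layering, so each bed carries its own Darcy discharge and the transmissivities add.
Σ(K_i·b_i) = 0.00900×4.91 + 1.35×10.5 + 15.4×12.5 + 3.05×13.9 = 249.1 m²/day.
Hydraulic gradient i = 0.00327.
Q = Σ(K_i·b_i) · W · i = 249.1 × 393 × 0.003270 = 320.1 m³/day.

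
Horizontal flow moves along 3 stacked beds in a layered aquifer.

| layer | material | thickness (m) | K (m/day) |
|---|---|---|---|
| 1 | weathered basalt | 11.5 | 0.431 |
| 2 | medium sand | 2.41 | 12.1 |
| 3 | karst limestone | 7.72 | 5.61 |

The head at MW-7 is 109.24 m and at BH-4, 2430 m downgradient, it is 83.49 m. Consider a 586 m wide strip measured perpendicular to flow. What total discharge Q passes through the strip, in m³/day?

481

Flow is parallel to layering, so each bed carries its own Darcy discharge and the transmissivities add.
Σ(K_i·b_i) = 0.431×11.5 + 12.1×2.41 + 5.61×7.72 = 77.43 m²/day.
Hydraulic gradient i = (109.24 − 83.49) / 2430 = 25.75 / 2430 = 0.01060.
Q = Σ(K_i·b_i) · W · i = 77.43 × 586 × 0.01060 = 480.8 m³/day.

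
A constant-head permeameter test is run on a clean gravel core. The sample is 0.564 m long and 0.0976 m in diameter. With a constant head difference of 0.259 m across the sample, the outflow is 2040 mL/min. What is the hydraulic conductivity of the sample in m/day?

Cross-sectional area A = π·(d/2)² = π × (0.0976/2)² = 0.007482 m².
Convert discharge: 2040 mL/min = 3.400e-05 m³/s.
Darcy's law rearranged: K = Q·L / (A·Δh) = 3.400e-05 × 0.564 / (0.007482 × 0.259) = 0.009896 m/s = 855.0 m/day.

855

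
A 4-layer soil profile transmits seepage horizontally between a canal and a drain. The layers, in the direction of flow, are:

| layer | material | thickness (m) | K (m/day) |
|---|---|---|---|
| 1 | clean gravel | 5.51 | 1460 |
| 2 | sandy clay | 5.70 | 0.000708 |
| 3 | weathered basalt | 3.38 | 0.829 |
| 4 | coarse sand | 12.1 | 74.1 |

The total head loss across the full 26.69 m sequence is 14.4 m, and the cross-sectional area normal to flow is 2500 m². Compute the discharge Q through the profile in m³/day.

Flow is perpendicular to layering, so the layers act in series and the equivalent K is the thickness-weighted harmonic mean.
Total thickness L = 5.51 + 5.70 + 3.38 + 12.1 = 26.69 m.
Σ(b_i/K_i) = 5.51/1460 + 5.70/0.000708 + 3.38/0.829 + 12.1/74.1 = 8055 d.
K_eq = L / Σ(b_i/K_i) = 26.69 / 8055 = 0.003313 m/day.
Q = K_eq · A · (Δh/L) = 0.003313 × 2500 × (14.4/26.69) = 4.469 m³/day.

4.47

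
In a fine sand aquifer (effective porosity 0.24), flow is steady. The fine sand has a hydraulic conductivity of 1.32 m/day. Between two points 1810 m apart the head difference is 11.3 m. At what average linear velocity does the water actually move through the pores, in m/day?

0.0343

Hydraulic gradient i = Δh / L = 11.3 / 1810 = 0.006243.
Darcy flux q = K · i = 1.320 × 0.006243 = 0.008241 m/day.
Seepage velocity v = q / n_e = 0.008241 / 0.24 = 0.03434 m/day.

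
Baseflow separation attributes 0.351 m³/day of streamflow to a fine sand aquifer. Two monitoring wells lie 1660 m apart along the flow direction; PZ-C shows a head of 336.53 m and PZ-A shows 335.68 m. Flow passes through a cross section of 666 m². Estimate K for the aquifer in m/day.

Hydraulic gradient i = (336.53 − 335.68) / 1660 = 0.85 / 1660 = 0.0005120.
From Q = K·A·i, K = Q / (A·i) = 0.351 / (666.0 × 0.0005120) = 1.029 m/day.

1.03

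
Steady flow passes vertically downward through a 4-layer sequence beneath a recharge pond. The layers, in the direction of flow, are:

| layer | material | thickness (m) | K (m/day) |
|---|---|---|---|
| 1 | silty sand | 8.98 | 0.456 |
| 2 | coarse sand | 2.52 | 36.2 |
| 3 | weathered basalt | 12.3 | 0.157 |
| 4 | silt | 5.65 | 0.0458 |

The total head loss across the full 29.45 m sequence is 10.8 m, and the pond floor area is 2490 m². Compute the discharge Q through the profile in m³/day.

Flow is perpendicular to layering, so the layers act in series and the equivalent K is the thickness-weighted harmonic mean.
Total thickness L = 8.98 + 2.52 + 12.3 + 5.65 = 29.45 m.
Σ(b_i/K_i) = 8.98/0.456 + 2.52/36.2 + 12.3/0.157 + 5.65/0.0458 = 221.5 d.
K_eq = L / Σ(b_i/K_i) = 29.45 / 221.5 = 0.1330 m/day.
Q = K_eq · A · (Δh/L) = 0.1330 × 2490 × (10.8/29.45) = 121.4 m³/day.

121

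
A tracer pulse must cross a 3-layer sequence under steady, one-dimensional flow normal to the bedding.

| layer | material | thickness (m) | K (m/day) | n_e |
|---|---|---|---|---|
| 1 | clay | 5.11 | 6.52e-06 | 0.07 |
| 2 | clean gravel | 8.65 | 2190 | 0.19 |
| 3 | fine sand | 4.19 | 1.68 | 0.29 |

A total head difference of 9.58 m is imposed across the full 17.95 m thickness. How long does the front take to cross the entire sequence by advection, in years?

With flow normal to the layers, continuity requires the same specific discharge q through every layer.
Σ(b_i/K_i) = 5.11/6.52e-06 + 8.65/2190 + 4.19/1.68 = 7.837e+05 d.
q = Δh / Σ(b_i/K_i) = 9.58 / 7.837e+05 = 1.222e-05 m/day.
In each layer the seepage velocity is v_i = q/n_i, so the layer transit time is t_i = b_i·n_i / q:
  layer 1 (clay): t_1 = 5.11 × 0.07 / 1.222e-05 = 29264 d
  layer 2 (clean gravel): t_2 = 8.65 × 0.19 / 1.222e-05 = 1.345e+05 d
  layer 3 (fine sand): t_3 = 4.19 × 0.29 / 1.222e-05 = 99408 d
Total t = Σ t_i = 2.631e+05 days = 720.4 years.

720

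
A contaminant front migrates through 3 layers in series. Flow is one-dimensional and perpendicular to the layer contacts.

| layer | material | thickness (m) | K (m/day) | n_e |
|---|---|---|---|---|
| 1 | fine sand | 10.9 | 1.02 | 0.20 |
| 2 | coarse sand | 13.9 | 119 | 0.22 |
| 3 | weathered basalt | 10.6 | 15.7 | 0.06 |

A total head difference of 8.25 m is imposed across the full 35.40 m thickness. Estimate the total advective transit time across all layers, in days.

8.17

With flow normal to the layers, continuity requires the same specific discharge q through every layer.
Σ(b_i/K_i) = 10.9/1.02 + 13.9/119 + 10.6/15.7 = 11.48 d.
q = Δh / Σ(b_i/K_i) = 8.25 / 11.48 = 0.7188 m/day.
In each layer the seepage velocity is v_i = q/n_i, so the layer transit time is t_i = b_i·n_i / q:
  layer 1 (fine sand): t_1 = 10.9 × 0.20 / 0.7188 = 3.033 d
  layer 2 (coarse sand): t_2 = 13.9 × 0.22 / 0.7188 = 4.255 d
  layer 3 (weathered basalt): t_3 = 10.6 × 0.06 / 0.7188 = 0.8849 d
Total t = Σ t_i = 8.173 days.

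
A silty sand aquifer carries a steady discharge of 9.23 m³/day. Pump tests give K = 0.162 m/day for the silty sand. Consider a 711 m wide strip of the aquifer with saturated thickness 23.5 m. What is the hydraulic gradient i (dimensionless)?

Cross-sectional area A = 711 × 23.5 = 16708 m².
From Q = K·A·i, i = Q / (K·A) = 9.23 / (0.1620 × 16708) = 0.003410.

0.00341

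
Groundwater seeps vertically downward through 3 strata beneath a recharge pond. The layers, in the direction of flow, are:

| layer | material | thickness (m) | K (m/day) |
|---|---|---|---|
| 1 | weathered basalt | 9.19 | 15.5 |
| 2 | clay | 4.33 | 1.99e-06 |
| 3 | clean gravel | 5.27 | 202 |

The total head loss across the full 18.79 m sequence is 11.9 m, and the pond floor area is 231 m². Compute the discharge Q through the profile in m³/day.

Flow is perpendicular to layering, so the layers act in series and the equivalent K is the thickness-weighted harmonic mean.
Total thickness L = 9.19 + 4.33 + 5.27 = 18.79 m.
Σ(b_i/K_i) = 9.19/15.5 + 4.33/1.99e-06 + 5.27/202 = 2.176e+06 d.
K_eq = L / Σ(b_i/K_i) = 18.79 / 2.176e+06 = 8.636e-06 m/day.
Q = K_eq · A · (Δh/L) = 8.636e-06 × 231 × (11.9/18.79) = 0.001263 m³/day.

0.00126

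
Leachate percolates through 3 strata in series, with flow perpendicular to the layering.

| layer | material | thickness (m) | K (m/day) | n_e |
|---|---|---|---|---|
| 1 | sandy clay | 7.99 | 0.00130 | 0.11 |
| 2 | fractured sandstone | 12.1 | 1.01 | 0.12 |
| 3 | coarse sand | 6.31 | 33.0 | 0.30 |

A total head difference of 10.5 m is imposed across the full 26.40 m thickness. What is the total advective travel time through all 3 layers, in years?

6.78

With flow normal to the layers, continuity requires the same specific discharge q through every layer.
Σ(b_i/K_i) = 7.99/0.00130 + 12.1/1.01 + 6.31/33.0 = 6158 d.
q = Δh / Σ(b_i/K_i) = 10.5 / 6158 = 0.001705 m/day.
In each layer the seepage velocity is v_i = q/n_i, so the layer transit time is t_i = b_i·n_i / q:
  layer 1 (sandy clay): t_1 = 7.99 × 0.11 / 0.001705 = 515.5 d
  layer 2 (fractured sandstone): t_2 = 12.1 × 0.12 / 0.001705 = 851.6 d
  layer 3 (coarse sand): t_3 = 6.31 × 0.30 / 0.001705 = 1110 d
Total t = Σ t_i = 2477 days = 6.783 years.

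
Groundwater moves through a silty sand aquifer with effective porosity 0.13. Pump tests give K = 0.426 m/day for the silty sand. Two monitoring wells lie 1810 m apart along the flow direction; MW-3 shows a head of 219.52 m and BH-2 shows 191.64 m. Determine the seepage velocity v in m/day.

0.0505

Hydraulic gradient i = (219.52 − 191.64) / 1810 = 27.88 / 1810 = 0.01540.
Darcy flux q = K · i = 0.4260 × 0.01540 = 0.006562 m/day.
Seepage velocity v = q / n_e = 0.006562 / 0.13 = 0.05048 m/day.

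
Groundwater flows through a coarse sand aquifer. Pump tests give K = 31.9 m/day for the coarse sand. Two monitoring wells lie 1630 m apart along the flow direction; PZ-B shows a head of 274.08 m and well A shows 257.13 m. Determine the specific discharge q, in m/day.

Hydraulic gradient i = (274.08 − 257.13) / 1630 = 16.95 / 1630 = 0.01040.
Specific discharge q = K · i = 31.90 × 0.01040 = 0.3317 m/day.

0.332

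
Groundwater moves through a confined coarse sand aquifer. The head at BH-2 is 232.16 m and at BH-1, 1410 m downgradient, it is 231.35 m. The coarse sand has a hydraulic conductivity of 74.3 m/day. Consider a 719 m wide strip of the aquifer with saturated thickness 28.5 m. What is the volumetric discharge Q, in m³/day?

875

Cross-sectional area A = 719 × 28.5 = 20492 m².
Hydraulic gradient i = (232.16 − 231.35) / 1410 = 0.81 / 1410 = 0.0005745.
Darcy's law: Q = K · A · i = 74.30 × 20492 × 0.0005745 = 874.6 m³/day.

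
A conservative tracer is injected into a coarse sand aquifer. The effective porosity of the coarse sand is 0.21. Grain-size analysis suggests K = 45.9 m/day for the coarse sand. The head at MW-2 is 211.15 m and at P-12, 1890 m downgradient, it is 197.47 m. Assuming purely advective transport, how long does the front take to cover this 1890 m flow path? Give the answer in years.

Hydraulic gradient i = (211.15 − 197.47) / 1890 = 13.68 / 1890 = 0.007238.
Darcy flux q = K · i = 45.90 × 0.007238 = 0.3322 m/day.
Seepage velocity v = q / n_e = 0.3322 / 0.21 = 1.582 m/day.
Travel time t = L / v = 1890 / 1.582 = 1195 days = 3.271 years.

3.27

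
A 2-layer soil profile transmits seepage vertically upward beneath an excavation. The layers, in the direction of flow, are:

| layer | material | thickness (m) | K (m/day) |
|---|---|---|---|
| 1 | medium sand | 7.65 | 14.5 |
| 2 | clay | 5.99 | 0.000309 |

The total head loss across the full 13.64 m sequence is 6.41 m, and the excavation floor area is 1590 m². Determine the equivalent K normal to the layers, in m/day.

Flow is perpendicular to layering, so the layers act in series and the equivalent K is the thickness-weighted harmonic mean.
Total thickness L = 7.65 + 5.99 = 13.64 m.
Σ(b_i/K_i) = 7.65/14.5 + 5.99/0.000309 = 19386 d.
K_eq = L / Σ(b_i/K_i) = 13.64 / 19386 = 0.0007036 m/day.

0.000704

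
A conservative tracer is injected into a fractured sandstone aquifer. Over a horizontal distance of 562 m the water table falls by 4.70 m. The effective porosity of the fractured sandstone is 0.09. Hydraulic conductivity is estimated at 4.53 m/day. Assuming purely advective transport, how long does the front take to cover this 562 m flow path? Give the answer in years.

3.66

Hydraulic gradient i = Δh / L = 4.70 / 562 = 0.008363.
Darcy flux q = K · i = 4.530 × 0.008363 = 0.03788 m/day.
Seepage velocity v = q / n_e = 0.03788 / 0.09 = 0.4209 m/day.
Travel time t = L / v = 562 / 0.4209 = 1335 days = 3.655 years.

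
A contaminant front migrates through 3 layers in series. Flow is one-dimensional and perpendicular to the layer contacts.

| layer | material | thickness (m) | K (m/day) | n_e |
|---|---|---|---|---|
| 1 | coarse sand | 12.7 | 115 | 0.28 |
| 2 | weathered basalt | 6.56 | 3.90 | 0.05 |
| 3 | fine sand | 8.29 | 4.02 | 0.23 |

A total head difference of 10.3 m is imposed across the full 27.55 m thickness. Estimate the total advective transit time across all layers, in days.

With flow normal to the layers, continuity requires the same specific discharge q through every layer.
Σ(b_i/K_i) = 12.7/115 + 6.56/3.90 + 8.29/4.02 = 3.855 d.
q = Δh / Σ(b_i/K_i) = 10.3 / 3.855 = 2.672 m/day.
In each layer the seepage velocity is v_i = q/n_i, so the layer transit time is t_i = b_i·n_i / q:
  layer 1 (coarse sand): t_1 = 12.7 × 0.28 / 2.672 = 1.331 d
  layer 2 (weathered basalt): t_2 = 6.56 × 0.05 / 2.672 = 0.1228 d
  layer 3 (fine sand): t_3 = 8.29 × 0.23 / 2.672 = 0.7136 d
Total t = Σ t_i = 2.167 days.

2.17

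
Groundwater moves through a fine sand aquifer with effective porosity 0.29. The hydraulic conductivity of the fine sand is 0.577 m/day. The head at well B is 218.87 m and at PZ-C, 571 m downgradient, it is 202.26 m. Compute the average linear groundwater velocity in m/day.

0.0579

Hydraulic gradient i = (218.87 − 202.26) / 571 = 16.61 / 571 = 0.02909.
Darcy flux q = K · i = 0.5770 × 0.02909 = 0.01678 m/day.
Seepage velocity v = q / n_e = 0.01678 / 0.29 = 0.05788 m/day.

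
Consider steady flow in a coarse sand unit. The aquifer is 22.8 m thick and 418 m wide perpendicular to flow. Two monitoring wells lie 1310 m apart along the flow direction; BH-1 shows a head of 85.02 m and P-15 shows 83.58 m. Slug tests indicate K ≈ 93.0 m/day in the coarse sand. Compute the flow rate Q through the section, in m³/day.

974

Cross-sectional area A = 418 × 22.8 = 9530 m².
Hydraulic gradient i = (85.02 − 83.58) / 1310 = 1.44 / 1310 = 0.001099.
Darcy's law: Q = K · A · i = 93.00 × 9530 × 0.001099 = 974.3 m³/day.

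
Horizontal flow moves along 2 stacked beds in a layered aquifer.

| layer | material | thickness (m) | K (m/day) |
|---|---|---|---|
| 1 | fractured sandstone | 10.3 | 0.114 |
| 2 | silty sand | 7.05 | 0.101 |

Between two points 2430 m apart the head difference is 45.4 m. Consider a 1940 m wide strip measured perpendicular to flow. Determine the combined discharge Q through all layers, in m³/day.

68.4

Flow is parallel to layering, so each bed carries its own Darcy discharge and the transmissivities add.
Σ(K_i·b_i) = 0.114×10.3 + 0.101×7.05 = 1.886 m²/day.
Hydraulic gradient i = Δh / L = 45.4 / 2430 = 0.01868.
Q = Σ(K_i·b_i) · W · i = 1.886 × 1940 × 0.01868 = 68.37 m³/day.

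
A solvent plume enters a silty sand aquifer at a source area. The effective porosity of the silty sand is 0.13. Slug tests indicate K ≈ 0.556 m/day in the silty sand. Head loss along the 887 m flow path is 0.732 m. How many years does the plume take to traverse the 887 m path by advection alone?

688

Hydraulic gradient i = Δh / L = 0.732 / 887 = 0.0008253.
Darcy flux q = K · i = 0.5560 × 0.0008253 = 0.0004588 m/day.
Seepage velocity v = q / n_e = 0.0004588 / 0.13 = 0.003530 m/day.
Travel time t = L / v = 887 / 0.003530 = 2.513e+05 days = 688.0 years.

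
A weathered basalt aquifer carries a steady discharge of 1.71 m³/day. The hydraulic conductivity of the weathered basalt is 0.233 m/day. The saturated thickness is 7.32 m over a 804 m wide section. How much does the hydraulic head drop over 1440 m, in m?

Cross-sectional area A = 804 × 7.32 = 5885 m².
From Q = K·A·i, i = Q / (K·A) = 1.71 / (0.2330 × 5885) = 0.001247.
Head loss Δh = i · L = 0.001247 × 1440 = 1.796 m.

1.80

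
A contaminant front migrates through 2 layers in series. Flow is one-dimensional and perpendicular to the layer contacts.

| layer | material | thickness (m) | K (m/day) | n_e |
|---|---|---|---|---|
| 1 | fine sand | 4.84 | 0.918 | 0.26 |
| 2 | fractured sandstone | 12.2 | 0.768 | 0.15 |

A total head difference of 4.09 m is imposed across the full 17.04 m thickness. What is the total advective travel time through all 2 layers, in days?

With flow normal to the layers, continuity requires the same specific discharge q through every layer.
Σ(b_i/K_i) = 4.84/0.918 + 12.2/0.768 = 21.16 d.
q = Δh / Σ(b_i/K_i) = 4.09 / 21.16 = 0.1933 m/day.
In each layer the seepage velocity is v_i = q/n_i, so the layer transit time is t_i = b_i·n_i / q:
  layer 1 (fine sand): t_1 = 4.84 × 0.26 / 0.1933 = 6.510 d
  layer 2 (fractured sandstone): t_2 = 12.2 × 0.15 / 0.1933 = 9.467 d
Total t = Σ t_i = 15.98 days.

16.0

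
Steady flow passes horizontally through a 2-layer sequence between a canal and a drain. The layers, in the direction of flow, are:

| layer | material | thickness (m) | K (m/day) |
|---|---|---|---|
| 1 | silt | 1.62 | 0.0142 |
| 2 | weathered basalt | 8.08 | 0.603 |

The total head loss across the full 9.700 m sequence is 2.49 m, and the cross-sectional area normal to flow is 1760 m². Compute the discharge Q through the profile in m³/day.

Flow is perpendicular to layering, so the layers act in series and the equivalent K is the thickness-weighted harmonic mean.
Total thickness L = 1.62 + 8.08 = 9.700 m.
Σ(b_i/K_i) = 1.62/0.0142 + 8.08/0.603 = 127.5 d.
K_eq = L / Σ(b_i/K_i) = 9.700 / 127.5 = 0.07609 m/day.
Q = K_eq · A · (Δh/L) = 0.07609 × 1760 × (2.49/9.700) = 34.38 m³/day.

34.4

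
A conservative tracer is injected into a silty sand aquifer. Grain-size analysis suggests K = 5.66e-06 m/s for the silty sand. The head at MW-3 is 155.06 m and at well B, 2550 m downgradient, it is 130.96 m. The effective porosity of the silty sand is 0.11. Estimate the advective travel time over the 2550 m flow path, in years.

166

Convert K: 5.66e-06 m/s × 86400 = 0.4890 m/day.
Hydraulic gradient i = (155.06 − 130.96) / 2550 = 24.1 / 2550 = 0.009451.
Darcy flux q = K · i = 0.4890 × 0.009451 = 0.004622 m/day.
Seepage velocity v = q / n_e = 0.004622 / 0.11 = 0.04202 m/day.
Travel time t = L / v = 2550 / 0.04202 = 60691 days = 166.2 years.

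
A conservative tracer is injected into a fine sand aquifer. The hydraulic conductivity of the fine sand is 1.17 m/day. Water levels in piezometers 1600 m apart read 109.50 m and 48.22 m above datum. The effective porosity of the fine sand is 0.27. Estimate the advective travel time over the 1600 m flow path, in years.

Hydraulic gradient i = (109.50 − 48.22) / 1600 = 61.28 / 1600 = 0.03830.
Darcy flux q = K · i = 1.170 × 0.03830 = 0.04481 m/day.
Seepage velocity v = q / n_e = 0.04481 / 0.27 = 0.1660 m/day.
Travel time t = L / v = 1600 / 0.1660 = 9640 days = 26.39 years.

26.4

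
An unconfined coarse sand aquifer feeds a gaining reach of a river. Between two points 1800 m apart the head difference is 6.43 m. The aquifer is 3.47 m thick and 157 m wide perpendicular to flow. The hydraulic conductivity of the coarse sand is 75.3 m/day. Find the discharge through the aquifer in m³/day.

147

Cross-sectional area A = 157 × 3.47 = 544.8 m².
Hydraulic gradient i = Δh / L = 6.43 / 1800 = 0.003572.
Darcy's law: Q = K · A · i = 75.30 × 544.8 × 0.003572 = 146.5 m³/day.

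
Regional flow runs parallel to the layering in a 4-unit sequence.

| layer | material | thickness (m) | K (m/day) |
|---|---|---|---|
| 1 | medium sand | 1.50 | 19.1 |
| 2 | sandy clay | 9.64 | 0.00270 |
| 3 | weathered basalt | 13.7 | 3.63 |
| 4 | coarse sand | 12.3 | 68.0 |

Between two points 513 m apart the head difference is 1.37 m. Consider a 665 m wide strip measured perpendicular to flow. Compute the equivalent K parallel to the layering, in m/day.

Flow is parallel to layering, so each bed carries its own Darcy discharge and the transmissivities add.
Σ(K_i·b_i) = 19.1×1.50 + 0.00270×9.64 + 3.63×13.7 + 68.0×12.3 = 914.8 m²/day.
Total thickness b = 37.14 m, so K_eq = Σ(K_i·b_i)/b = 24.63 m/day.

24.6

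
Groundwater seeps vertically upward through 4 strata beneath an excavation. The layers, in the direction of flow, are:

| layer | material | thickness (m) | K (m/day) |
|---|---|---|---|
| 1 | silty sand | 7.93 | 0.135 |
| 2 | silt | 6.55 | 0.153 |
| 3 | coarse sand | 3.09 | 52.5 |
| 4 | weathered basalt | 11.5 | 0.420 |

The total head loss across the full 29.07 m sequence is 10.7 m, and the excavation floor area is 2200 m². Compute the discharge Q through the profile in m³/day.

Flow is perpendicular to layering, so the layers act in series and the equivalent K is the thickness-weighted harmonic mean.
Total thickness L = 7.93 + 6.55 + 3.09 + 11.5 = 29.07 m.
Σ(b_i/K_i) = 7.93/0.135 + 6.55/0.153 + 3.09/52.5 + 11.5/0.420 = 129.0 d.
K_eq = L / Σ(b_i/K_i) = 29.07 / 129.0 = 0.2254 m/day.
Q = K_eq · A · (Δh/L) = 0.2254 × 2200 × (10.7/29.07) = 182.5 m³/day.

182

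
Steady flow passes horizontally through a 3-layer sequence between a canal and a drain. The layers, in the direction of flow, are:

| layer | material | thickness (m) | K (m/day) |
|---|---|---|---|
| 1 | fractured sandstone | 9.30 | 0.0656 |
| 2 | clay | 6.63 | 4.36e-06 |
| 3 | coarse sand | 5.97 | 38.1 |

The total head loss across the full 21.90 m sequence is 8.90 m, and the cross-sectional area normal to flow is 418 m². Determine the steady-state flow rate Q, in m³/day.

Flow is perpendicular to layering, so the layers act in series and the equivalent K is the thickness-weighted harmonic mean.
Total thickness L = 9.30 + 6.63 + 5.97 = 21.90 m.
Σ(b_i/K_i) = 9.30/0.0656 + 6.63/4.36e-06 + 5.97/38.1 = 1.521e+06 d.
K_eq = L / Σ(b_i/K_i) = 21.90 / 1.521e+06 = 1.440e-05 m/day.
Q = K_eq · A · (Δh/L) = 1.440e-05 × 418 × (8.90/21.90) = 0.002446 m³/day.

0.00245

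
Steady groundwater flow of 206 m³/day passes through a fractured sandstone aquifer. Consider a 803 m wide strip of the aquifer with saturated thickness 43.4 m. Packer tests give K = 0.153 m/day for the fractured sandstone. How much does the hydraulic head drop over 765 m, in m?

29.6

Cross-sectional area A = 803 × 43.4 = 34850 m².
From Q = K·A·i, i = Q / (K·A) = 206 / (0.1530 × 34850) = 0.03863.
Head loss Δh = i · L = 0.03863 × 765 = 29.56 m.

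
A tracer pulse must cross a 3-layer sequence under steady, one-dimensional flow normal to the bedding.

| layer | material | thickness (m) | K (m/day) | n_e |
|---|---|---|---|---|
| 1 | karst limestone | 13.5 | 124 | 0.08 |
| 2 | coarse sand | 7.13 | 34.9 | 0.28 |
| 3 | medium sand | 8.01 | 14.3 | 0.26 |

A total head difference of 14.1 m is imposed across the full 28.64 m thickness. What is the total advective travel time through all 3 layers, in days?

0.320

With flow normal to the layers, continuity requires the same specific discharge q through every layer.
Σ(b_i/K_i) = 13.5/124 + 7.13/34.9 + 8.01/14.3 = 0.8733 d.
q = Δh / Σ(b_i/K_i) = 14.1 / 0.8733 = 16.15 m/day.
In each layer the seepage velocity is v_i = q/n_i, so the layer transit time is t_i = b_i·n_i / q:
  layer 1 (karst limestone): t_1 = 13.5 × 0.08 / 16.15 = 0.06689 d
  layer 2 (coarse sand): t_2 = 7.13 × 0.28 / 16.15 = 0.1237 d
  layer 3 (medium sand): t_3 = 8.01 × 0.26 / 16.15 = 0.1290 d
Total t = Σ t_i = 0.3195 days.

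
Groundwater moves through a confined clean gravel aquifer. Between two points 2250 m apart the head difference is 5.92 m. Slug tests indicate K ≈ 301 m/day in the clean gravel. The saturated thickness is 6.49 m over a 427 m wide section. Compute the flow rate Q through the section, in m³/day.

2190

Cross-sectional area A = 427 × 6.49 = 2771 m².
Hydraulic gradient i = Δh / L = 5.92 / 2250 = 0.002631.
Darcy's law: Q = K · A · i = 301.0 × 2771 × 0.002631 = 2195 m³/day.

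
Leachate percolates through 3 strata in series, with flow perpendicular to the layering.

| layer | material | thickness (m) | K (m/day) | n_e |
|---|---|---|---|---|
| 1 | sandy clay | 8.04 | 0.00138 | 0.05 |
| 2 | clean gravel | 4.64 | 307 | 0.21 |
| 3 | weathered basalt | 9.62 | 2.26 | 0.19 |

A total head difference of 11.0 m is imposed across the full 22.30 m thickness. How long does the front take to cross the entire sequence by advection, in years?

With flow normal to the layers, continuity requires the same specific discharge q through every layer.
Σ(b_i/K_i) = 8.04/0.00138 + 4.64/307 + 9.62/2.26 = 5830 d.
q = Δh / Σ(b_i/K_i) = 11.0 / 5830 = 0.001887 m/day.
In each layer the seepage velocity is v_i = q/n_i, so the layer transit time is t_i = b_i·n_i / q:
  layer 1 (sandy clay): t_1 = 8.04 × 0.05 / 0.001887 = 213.1 d
  layer 2 (clean gravel): t_2 = 4.64 × 0.21 / 0.001887 = 516.5 d
  layer 3 (weathered basalt): t_3 = 9.62 × 0.19 / 0.001887 = 968.8 d
Total t = Σ t_i = 1698 days = 4.650 years.

4.65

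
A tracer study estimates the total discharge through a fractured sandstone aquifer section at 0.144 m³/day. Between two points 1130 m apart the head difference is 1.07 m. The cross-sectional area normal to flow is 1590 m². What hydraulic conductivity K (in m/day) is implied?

0.0956

Hydraulic gradient i = Δh / L = 1.07 / 1130 = 0.0009469.
From Q = K·A·i, K = Q / (A·i) = 0.144 / (1590 × 0.0009469) = 0.09564 m/day.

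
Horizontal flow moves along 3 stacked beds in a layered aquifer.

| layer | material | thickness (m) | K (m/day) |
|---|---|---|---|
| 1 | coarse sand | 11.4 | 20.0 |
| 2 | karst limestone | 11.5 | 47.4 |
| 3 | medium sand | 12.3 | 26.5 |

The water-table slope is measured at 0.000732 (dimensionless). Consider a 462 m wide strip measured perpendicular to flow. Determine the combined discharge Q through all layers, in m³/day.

Flow is parallel to layering, so each bed carries its own Darcy discharge and the transmissivities add.
Σ(K_i·b_i) = 20.0×11.4 + 47.4×11.5 + 26.5×12.3 = 1099 m²/day.
Hydraulic gradient i = 0.000732.
Q = Σ(K_i·b_i) · W · i = 1099 × 462 × 0.0007320 = 371.7 m³/day.

372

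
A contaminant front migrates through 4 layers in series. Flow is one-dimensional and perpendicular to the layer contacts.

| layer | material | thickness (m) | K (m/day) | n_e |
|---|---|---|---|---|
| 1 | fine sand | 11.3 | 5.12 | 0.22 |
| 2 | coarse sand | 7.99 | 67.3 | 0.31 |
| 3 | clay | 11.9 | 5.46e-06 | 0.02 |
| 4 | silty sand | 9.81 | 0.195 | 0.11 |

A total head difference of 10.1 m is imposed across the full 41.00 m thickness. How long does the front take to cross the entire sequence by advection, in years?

3710

With flow normal to the layers, continuity requires the same specific discharge q through every layer.
Σ(b_i/K_i) = 11.3/5.12 + 7.99/67.3 + 11.9/5.46e-06 + 9.81/0.195 = 2.180e+06 d.
q = Δh / Σ(b_i/K_i) = 10.1 / 2.180e+06 = 4.634e-06 m/day.
In each layer the seepage velocity is v_i = q/n_i, so the layer transit time is t_i = b_i·n_i / q:
  layer 1 (fine sand): t_1 = 11.3 × 0.22 / 4.634e-06 = 5.365e+05 d
  layer 2 (coarse sand): t_2 = 7.99 × 0.31 / 4.634e-06 = 5.345e+05 d
  layer 3 (clay): t_3 = 11.9 × 0.02 / 4.634e-06 = 51359 d
  layer 4 (silty sand): t_4 = 9.81 × 0.11 / 4.634e-06 = 2.329e+05 d
Total t = Σ t_i = 1.355e+06 days = 3710 years.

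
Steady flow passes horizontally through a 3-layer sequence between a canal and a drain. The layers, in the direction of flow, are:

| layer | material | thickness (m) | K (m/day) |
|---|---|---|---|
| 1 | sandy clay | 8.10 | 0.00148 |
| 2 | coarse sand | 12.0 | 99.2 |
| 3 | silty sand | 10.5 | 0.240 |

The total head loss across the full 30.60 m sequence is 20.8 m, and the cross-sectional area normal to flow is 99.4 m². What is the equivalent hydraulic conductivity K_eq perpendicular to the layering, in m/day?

Flow is perpendicular to layering, so the layers act in series and the equivalent K is the thickness-weighted harmonic mean.
Total thickness L = 8.10 + 12.0 + 10.5 = 30.60 m.
Σ(b_i/K_i) = 8.10/0.00148 + 12.0/99.2 + 10.5/0.240 = 5517 d.
K_eq = L / Σ(b_i/K_i) = 30.60 / 5517 = 0.005547 m/day.

0.00555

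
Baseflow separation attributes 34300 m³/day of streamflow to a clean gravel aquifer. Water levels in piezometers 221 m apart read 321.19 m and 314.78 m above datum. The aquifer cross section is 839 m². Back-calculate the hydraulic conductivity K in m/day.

Hydraulic gradient i = (321.19 − 314.78) / 221 = 6.41 / 221 = 0.02900.
From Q = K·A·i, K = Q / (A·i) = 34300 / (839.0 × 0.02900) = 1410 m/day.

1410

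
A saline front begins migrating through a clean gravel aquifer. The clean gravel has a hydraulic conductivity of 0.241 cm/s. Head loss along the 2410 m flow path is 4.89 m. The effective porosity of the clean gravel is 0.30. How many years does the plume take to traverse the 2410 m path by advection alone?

4.69

Convert K: 0.241 cm/s × 864 = 208.2 m/day.
Hydraulic gradient i = Δh / L = 4.89 / 2410 = 0.002029.
Darcy flux q = K · i = 208.2 × 0.002029 = 0.4225 m/day.
Seepage velocity v = q / n_e = 0.4225 / 0.30 = 1.408 m/day.
Travel time t = L / v = 2410 / 1.408 = 1711 days = 4.685 years.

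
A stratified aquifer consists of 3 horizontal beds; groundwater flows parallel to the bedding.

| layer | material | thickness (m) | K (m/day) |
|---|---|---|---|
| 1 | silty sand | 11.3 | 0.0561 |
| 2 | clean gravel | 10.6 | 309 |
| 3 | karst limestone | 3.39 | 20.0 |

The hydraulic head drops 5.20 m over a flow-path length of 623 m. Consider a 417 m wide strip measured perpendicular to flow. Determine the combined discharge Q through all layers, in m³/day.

11600

Flow is parallel to layering, so each bed carries its own Darcy discharge and the transmissivities add.
Σ(K_i·b_i) = 0.0561×11.3 + 309×10.6 + 20.0×3.39 = 3344 m²/day.
Hydraulic gradient i = Δh / L = 5.20 / 623 = 0.008347.
Q = Σ(K_i·b_i) · W · i = 3344 × 417 × 0.008347 = 11638 m³/day.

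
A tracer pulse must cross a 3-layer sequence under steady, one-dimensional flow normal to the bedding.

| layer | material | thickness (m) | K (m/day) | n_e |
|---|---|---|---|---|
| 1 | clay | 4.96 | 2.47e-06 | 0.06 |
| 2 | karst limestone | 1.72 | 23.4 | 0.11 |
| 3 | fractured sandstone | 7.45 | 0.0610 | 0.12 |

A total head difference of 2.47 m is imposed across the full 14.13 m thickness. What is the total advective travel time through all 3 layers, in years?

3070

With flow normal to the layers, continuity requires the same specific discharge q through every layer.
Σ(b_i/K_i) = 4.96/2.47e-06 + 1.72/23.4 + 7.45/0.0610 = 2.008e+06 d.
q = Δh / Σ(b_i/K_i) = 2.47 / 2.008e+06 = 1.230e-06 m/day.
In each layer the seepage velocity is v_i = q/n_i, so the layer transit time is t_i = b_i·n_i / q:
  layer 1 (clay): t_1 = 4.96 × 0.06 / 1.230e-06 = 2.420e+05 d
  layer 2 (karst limestone): t_2 = 1.72 × 0.11 / 1.230e-06 = 1.538e+05 d
  layer 3 (fractured sandstone): t_3 = 7.45 × 0.12 / 1.230e-06 = 7.269e+05 d
Total t = Σ t_i = 1.123e+06 days = 3074 years.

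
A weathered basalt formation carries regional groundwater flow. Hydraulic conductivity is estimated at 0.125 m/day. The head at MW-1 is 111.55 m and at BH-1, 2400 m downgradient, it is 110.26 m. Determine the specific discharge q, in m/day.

6.72e-05

Hydraulic gradient i = (111.55 − 110.26) / 2400 = 1.29 / 2400 = 0.0005375.
Specific discharge q = K · i = 0.1250 × 0.0005375 = 6.719e-05 m/day.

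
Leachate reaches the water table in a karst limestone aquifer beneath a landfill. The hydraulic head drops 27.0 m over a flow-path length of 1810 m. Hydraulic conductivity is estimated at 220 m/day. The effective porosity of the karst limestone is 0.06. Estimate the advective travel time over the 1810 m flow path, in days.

33.1

Hydraulic gradient i = Δh / L = 27.0 / 1810 = 0.01492.
Darcy flux q = K · i = 220.0 × 0.01492 = 3.282 m/day.
Seepage velocity v = q / n_e = 3.282 / 0.06 = 54.70 m/day.
Travel time t = L / v = 1810 / 54.70 = 33.09 days.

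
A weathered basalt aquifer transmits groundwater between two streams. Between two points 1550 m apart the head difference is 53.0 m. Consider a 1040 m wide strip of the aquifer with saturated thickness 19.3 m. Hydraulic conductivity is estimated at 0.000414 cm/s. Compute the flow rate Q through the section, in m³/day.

245

Convert K: 0.000414 cm/s × 864 = 0.3577 m/day.
Cross-sectional area A = 1040 × 19.3 = 20072 m².
Hydraulic gradient i = Δh / L = 53.0 / 1550 = 0.03419.
Darcy's law: Q = K · A · i = 0.3577 × 20072 × 0.03419 = 245.5 m³/day.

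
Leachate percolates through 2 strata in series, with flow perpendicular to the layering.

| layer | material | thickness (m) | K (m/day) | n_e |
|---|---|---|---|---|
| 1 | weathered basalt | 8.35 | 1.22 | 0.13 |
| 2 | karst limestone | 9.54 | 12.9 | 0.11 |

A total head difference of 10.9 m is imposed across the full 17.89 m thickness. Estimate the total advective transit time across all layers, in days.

1.49

With flow normal to the layers, continuity requires the same specific discharge q through every layer.
Σ(b_i/K_i) = 8.35/1.22 + 9.54/12.9 = 7.584 d.
q = Δh / Σ(b_i/K_i) = 10.9 / 7.584 = 1.437 m/day.
In each layer the seepage velocity is v_i = q/n_i, so the layer transit time is t_i = b_i·n_i / q:
  layer 1 (weathered basalt): t_1 = 8.35 × 0.13 / 1.437 = 0.7552 d
  layer 2 (karst limestone): t_2 = 9.54 × 0.11 / 1.437 = 0.7301 d
Total t = Σ t_i = 1.485 days.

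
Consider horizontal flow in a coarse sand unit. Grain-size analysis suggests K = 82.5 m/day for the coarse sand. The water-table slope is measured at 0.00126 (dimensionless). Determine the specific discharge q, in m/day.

Hydraulic gradient i = 0.00126.
Specific discharge q = K · i = 82.50 × 0.001260 = 0.1040 m/day.

0.104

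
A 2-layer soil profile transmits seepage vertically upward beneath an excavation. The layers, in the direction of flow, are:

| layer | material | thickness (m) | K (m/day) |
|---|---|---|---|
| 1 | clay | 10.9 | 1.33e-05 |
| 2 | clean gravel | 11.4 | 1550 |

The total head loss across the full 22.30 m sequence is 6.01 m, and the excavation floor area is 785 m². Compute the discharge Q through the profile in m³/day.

0.00576

Flow is perpendicular to layering, so the layers act in series and the equivalent K is the thickness-weighted harmonic mean.
Total thickness L = 10.9 + 11.4 = 22.30 m.
Σ(b_i/K_i) = 10.9/1.33e-05 + 11.4/1550 = 8.195e+05 d.
K_eq = L / Σ(b_i/K_i) = 22.30 / 8.195e+05 = 2.721e-05 m/day.
Q = K_eq · A · (Δh/L) = 2.721e-05 × 785 × (6.01/22.30) = 0.005757 m³/day.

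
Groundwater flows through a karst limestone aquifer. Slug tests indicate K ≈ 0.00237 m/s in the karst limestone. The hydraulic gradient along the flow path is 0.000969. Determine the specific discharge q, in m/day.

Convert K: 0.00237 m/s × 86400 = 204.8 m/day.
Hydraulic gradient i = 0.000969.
Specific discharge q = K · i = 204.8 × 0.0009690 = 0.1984 m/day.

0.198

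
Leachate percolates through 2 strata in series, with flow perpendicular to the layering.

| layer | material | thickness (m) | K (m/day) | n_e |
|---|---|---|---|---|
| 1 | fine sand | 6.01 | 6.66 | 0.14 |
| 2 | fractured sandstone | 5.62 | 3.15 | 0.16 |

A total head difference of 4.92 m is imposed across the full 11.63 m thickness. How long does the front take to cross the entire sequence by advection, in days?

0.950

With flow normal to the layers, continuity requires the same specific discharge q through every layer.
Σ(b_i/K_i) = 6.01/6.66 + 5.62/3.15 = 2.687 d.
q = Δh / Σ(b_i/K_i) = 4.92 / 2.687 = 1.831 m/day.
In each layer the seepage velocity is v_i = q/n_i, so the layer transit time is t_i = b_i·n_i / q:
  layer 1 (fine sand): t_1 = 6.01 × 0.14 / 1.831 = 0.4594 d
  layer 2 (fractured sandstone): t_2 = 5.62 × 0.16 / 1.831 = 0.4910 d
Total t = Σ t_i = 0.9504 days.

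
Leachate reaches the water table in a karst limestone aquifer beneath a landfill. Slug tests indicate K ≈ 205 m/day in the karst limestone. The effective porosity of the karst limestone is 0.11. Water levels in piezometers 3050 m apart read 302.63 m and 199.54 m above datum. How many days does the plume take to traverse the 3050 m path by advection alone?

48.4

Hydraulic gradient i = (302.63 − 199.54) / 3050 = 103.09 / 3050 = 0.03380.
Darcy flux q = K · i = 205.0 × 0.03380 = 6.929 m/day.
Seepage velocity v = q / n_e = 6.929 / 0.11 = 62.99 m/day.
Travel time t = L / v = 3050 / 62.99 = 48.42 days.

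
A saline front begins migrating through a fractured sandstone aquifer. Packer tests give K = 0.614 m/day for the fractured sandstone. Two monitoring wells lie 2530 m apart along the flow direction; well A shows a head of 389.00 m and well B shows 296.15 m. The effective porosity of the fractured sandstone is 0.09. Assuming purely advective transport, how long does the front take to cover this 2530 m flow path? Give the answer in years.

Hydraulic gradient i = (389.00 − 296.15) / 2530 = 92.85 / 2530 = 0.03670.
Darcy flux q = K · i = 0.6140 × 0.03670 = 0.02253 m/day.
Seepage velocity v = q / n_e = 0.02253 / 0.09 = 0.2504 m/day.
Travel time t = L / v = 2530 / 0.2504 = 10105 days = 27.67 years.

27.7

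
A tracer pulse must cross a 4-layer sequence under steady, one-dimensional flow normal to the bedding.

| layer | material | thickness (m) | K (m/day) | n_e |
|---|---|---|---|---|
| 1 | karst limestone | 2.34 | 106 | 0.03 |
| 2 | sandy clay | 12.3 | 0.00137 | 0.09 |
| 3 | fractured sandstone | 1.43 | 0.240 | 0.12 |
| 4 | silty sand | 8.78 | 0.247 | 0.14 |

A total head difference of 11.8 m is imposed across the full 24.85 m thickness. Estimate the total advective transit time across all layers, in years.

5.40

With flow normal to the layers, continuity requires the same specific discharge q through every layer.
Σ(b_i/K_i) = 2.34/106 + 12.3/0.00137 + 1.43/0.240 + 8.78/0.247 = 9020 d.
q = Δh / Σ(b_i/K_i) = 11.8 / 9020 = 0.001308 m/day.
In each layer the seepage velocity is v_i = q/n_i, so the layer transit time is t_i = b_i·n_i / q:
  layer 1 (karst limestone): t_1 = 2.34 × 0.03 / 0.001308 = 53.66 d
  layer 2 (sandy clay): t_2 = 12.3 × 0.09 / 0.001308 = 846.2 d
  layer 3 (fractured sandstone): t_3 = 1.43 × 0.12 / 0.001308 = 131.2 d
  layer 4 (silty sand): t_4 = 8.78 × 0.14 / 0.001308 = 939.6 d
Total t = Σ t_i = 1971 days = 5.395 years.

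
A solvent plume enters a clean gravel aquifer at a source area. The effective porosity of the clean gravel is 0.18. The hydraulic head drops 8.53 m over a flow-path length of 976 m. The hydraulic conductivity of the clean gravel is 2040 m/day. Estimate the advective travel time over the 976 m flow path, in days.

Hydraulic gradient i = Δh / L = 8.53 / 976 = 0.008740.
Darcy flux q = K · i = 2040 × 0.008740 = 17.83 m/day.
Seepage velocity v = q / n_e = 17.83 / 0.18 = 99.05 m/day.
Travel time t = L / v = 976 / 99.05 = 9.854 days.

9.85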